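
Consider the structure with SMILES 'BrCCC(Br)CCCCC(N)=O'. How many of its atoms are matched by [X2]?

0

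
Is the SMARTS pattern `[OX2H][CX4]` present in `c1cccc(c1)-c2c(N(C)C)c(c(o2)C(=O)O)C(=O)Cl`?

No

The pattern [OX2H][CX4] describes a hydroxyl oxygen bound to an sp3 (X4) carbon — an aliphatic alcohol.
The closest candidate here is a carboxylic acid group (-C(=O)OH), but the -OH is on a CX3 carbonyl carbon, not a CX4 carbon. No other fragment satisfies the full query, so there is no match.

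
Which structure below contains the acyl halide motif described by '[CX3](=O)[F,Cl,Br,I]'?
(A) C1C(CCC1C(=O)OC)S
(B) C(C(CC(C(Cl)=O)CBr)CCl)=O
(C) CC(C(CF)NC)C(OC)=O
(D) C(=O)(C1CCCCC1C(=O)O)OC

[CX3](=O)[F,Cl,Br,I] describes a carbonyl carbon bonded to a halogen (an acyl halide).
(A) has a methyl-ester group (-C(=O)OCH3) but the carbonyl is bonded to -O-C, not to a halogen.
(B) contains an acyl chloride (-C(=O)Cl), which satisfies every atom and bond constraint.
(C) has a methyl-ester group (-C(=O)OCH3) but the carbonyl is bonded to -O-C, not to a halogen.
(D) has a methyl-ester group (-C(=O)OCH3) but the carbonyl is bonded to -O-C, not to a halogen.
So the answer is (B).

B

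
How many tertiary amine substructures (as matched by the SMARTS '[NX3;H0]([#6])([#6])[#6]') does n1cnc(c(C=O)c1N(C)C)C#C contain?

1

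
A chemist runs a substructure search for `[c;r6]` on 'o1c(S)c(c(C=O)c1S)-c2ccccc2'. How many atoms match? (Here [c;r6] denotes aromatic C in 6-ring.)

Check the 15 heavy atoms by environment: 1× o (aromatic, in 5-ring) → no; 4× c (aromatic, in 5-ring) → no; 6× c (aromatic, in 6-ring) → match; 2× S (acyclic) → no; 1× C (acyclic) → no; 1× O (acyclic) → no.
That gives 6 matching atoms.

6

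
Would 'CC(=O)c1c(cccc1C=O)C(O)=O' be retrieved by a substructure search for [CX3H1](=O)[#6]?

The pattern [CX3H1](=O)[#6] describes an sp2 carbon with one H, double-bonded to O and single-bonded to carbon — an aldehyde.
The molecule carries an aldehyde (-CHO), whose atoms satisfy every constraint of the query, so the pattern matches.

Yes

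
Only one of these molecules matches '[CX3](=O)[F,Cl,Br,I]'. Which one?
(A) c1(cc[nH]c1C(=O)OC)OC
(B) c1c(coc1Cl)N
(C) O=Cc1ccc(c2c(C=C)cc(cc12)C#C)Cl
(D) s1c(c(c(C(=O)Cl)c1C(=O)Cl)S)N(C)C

[CX3](=O)[F,Cl,Br,I] describes a carbonyl carbon bonded to a halogen (an acyl halide).
(A) has a methyl-ester group (-C(=O)OCH3) but the carbonyl is bonded to -O-C, not to a halogen.
(B) has a chloro substituent but the Cl is not on a carbonyl carbon.
(C) has a chloro substituent but the Cl is not on a carbonyl carbon.
(D) contains an acyl chloride (-C(=O)Cl), which satisfies every atom and bond constraint.
So the answer is (D).

D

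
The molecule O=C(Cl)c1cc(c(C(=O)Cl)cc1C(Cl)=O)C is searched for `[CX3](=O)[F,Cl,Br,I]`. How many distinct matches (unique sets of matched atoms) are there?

3

[CX3](=O)[F,Cl,Br,I] is the SMARTS for an acyl halide: a carbonyl carbon bonded to a halogen.
The molecule carries 3 separate instances of an acyl chloride (-C(=O)Cl) meeting every constraint; each maps to a distinct set of atoms, giving 3 matches.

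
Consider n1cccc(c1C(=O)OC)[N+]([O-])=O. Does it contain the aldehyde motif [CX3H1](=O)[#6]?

The pattern [CX3H1](=O)[#6] describes an sp2 carbon with one H, double-bonded to O and single-bonded to carbon — an aldehyde.
The closest candidate here is a methyl-ester group (-C(=O)OCH3), but the carbonyl carbon has H0, not H1. No other fragment satisfies the full query, so there is no match.

No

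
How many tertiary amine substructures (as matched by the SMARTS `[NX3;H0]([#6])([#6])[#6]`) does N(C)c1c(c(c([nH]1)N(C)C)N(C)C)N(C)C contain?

[NX3;H0]([#6])([#6])[#6] is the SMARTS for a tertiary amine: a trivalent nitrogen with no H, bonded to three carbons.
The molecule carries 3 separate instances of a dimethylamino group (-N(CH3)2) meeting every constraint; each maps to a distinct set of atoms, giving 3 matches.

3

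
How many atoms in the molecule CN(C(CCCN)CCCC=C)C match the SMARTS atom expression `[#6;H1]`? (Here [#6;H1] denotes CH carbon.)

2

The query [#6;H1] means: any carbon bearing exactly one hydrogen.
Check the 13 heavy atoms by environment: 7× C (H2) → no; 2× C (H1) → match; 1× N (H2) → no; 1× N (H0) → no; 2× C (H3) → no.
That gives 2 matching atoms.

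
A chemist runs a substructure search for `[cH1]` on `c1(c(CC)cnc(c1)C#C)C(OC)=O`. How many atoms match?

The query [cH1] means: aromatic carbon bearing exactly one hydrogen.
Check the 14 heavy atoms by environment: 1× n (aromatic, H0) → no; 3× c (aromatic, H0) → no; 2× c (aromatic, H1) → match; 2× C (H0) → no; 1× C (H1) → no; 2× O (H0) → no; 2× C (H3) → no; 1× C (H2) → no.
That gives 2 matching atoms.

2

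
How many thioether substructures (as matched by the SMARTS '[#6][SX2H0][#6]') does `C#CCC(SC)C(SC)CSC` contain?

3

[#6][SX2H0][#6] is the SMARTS for a thioether: an aliphatic sulfur bridging two carbons with no H on the sulfur.
The molecule carries 3 separate instances of a methylthio ether (-SCH3) meeting every constraint; each maps to a distinct set of atoms, giving 3 matches.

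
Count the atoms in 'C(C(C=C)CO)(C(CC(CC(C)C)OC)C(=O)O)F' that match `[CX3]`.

Check the 19 heavy atoms by environment: 11× C (X4) → no; 3× C (X3) → match; 3× O (X2) → no; 1× F (X1) → no; 1× O (X1) → no.
That gives 3 matching atoms.

3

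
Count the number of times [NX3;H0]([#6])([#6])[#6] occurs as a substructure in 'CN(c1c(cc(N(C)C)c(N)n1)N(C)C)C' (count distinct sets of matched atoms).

[NX3;H0]([#6])([#6])[#6] is the SMARTS for a tertiary amine: a trivalent nitrogen with no H, bonded to three carbons.
The molecule carries 3 separate instances of a dimethylamino group (-N(CH3)2) meeting every constraint; each maps to a distinct set of atoms, giving 3 matches.

3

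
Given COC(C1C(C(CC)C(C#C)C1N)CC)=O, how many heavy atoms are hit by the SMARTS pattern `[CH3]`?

The query [CH3] means: aliphatic carbon with exactly three hydrogens.
Check the 16 heavy atoms by environment: 6× C (H1) → no; 2× C (H2) → no; 3× C (H3) → match; 2× C (H0) → no; 2× O (H0) → no; 1× N (H2) → no.
That gives 3 matching atoms.

3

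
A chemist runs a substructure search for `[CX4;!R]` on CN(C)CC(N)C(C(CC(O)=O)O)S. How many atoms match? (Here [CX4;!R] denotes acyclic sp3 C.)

7

The query [CX4;!R] means: aliphatic carbon with four total connections, not in a ring.
Check the 14 heavy atoms by environment: 7× C (X4, acyclic) → match; 2× O (X2, acyclic) → no; 2× N (X3, acyclic) → no; 1× C (X3, acyclic) → no; 1× O (X1, acyclic) → no; 1× S (X2, acyclic) → no.
That gives 7 matching atoms.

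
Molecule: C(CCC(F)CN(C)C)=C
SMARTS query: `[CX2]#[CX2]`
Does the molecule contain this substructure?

No

The pattern [CX2]#[CX2] describes a carbon-carbon triple bond — an alkyne.
The closest candidate here is a vinyl group (-CH=CH2), but the C=C is a double bond; both carbons are CX3, not CX2. No other fragment satisfies the full query, so there is no match.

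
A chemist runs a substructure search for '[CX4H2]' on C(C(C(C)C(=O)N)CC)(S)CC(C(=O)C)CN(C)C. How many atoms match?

3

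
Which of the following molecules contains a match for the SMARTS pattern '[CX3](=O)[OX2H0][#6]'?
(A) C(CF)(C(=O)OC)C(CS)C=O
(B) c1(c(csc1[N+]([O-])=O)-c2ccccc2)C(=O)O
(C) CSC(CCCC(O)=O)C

A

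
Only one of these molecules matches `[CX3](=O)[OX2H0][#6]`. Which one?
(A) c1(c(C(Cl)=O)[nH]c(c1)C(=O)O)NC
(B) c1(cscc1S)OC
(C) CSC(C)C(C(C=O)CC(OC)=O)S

C

[CX3](=O)[OX2H0][#6] describes a carbonyl carbon bonded to an oxygen that is itself bonded to carbon (no H on that O) (an ester).
(A) has a carboxylic acid group (-C(=O)OH) but the singly-bonded O carries H (OX2H1, not H0).
(B) has a methoxy ether (-OCH3) but the ether oxygen is not adjacent to a C=O carbon.
(C) contains a methyl-ester group (-C(=O)OCH3), which satisfies every atom and bond constraint.
So the answer is (C).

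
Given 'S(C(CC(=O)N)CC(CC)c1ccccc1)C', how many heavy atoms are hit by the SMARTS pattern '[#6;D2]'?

8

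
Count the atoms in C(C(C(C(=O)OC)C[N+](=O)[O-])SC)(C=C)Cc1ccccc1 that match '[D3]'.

The query [D3] means: atom with exactly three heavy-atom neighbours.
Check the 22 heavy atoms by environment: 3× C (D2) → no; 4× C (D3) → match; 3× C (D1) → no; 2× O (D1) → no; 1× O (D2) → no; 1× S (D2) → no; 1× c (aromatic, D3) → match; 5× c (aromatic, D2) → no; 1× N (charge +1, D3) → match; 1× O (charge -1, D1) → no.
Summing the matching environments: 4 + 1 + 1 = 6 matching atoms.

6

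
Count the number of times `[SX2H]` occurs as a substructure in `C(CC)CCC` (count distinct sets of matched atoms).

[SX2H] is the SMARTS for a thiol: an aliphatic sulfur with two connections, one being H.
No fragment in the molecule satisfies every constraint, giving 0 matches.

0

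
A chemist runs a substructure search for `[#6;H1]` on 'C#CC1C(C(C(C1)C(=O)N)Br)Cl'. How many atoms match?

5

Check the 12 heavy atoms by environment: 1× C (H2) → no; 5× C (H1) → match; 1× Cl (H0) → no; 2× C (H0) → no; 1× O (H0) → no; 1× N (H2) → no; 1× Br (H0) → no.
That gives 5 matching atoms.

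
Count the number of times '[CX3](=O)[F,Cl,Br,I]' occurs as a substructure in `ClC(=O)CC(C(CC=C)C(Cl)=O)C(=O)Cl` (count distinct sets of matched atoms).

3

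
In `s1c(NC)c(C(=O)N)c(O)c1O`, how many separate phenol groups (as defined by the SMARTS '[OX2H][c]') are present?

2

[OX2H][c] is the SMARTS for a phenol: a hydroxyl oxygen attached to an aromatic carbon.
The molecule carries 2 separate instances of a hydroxyl group (-OH) meeting every constraint; each maps to a distinct set of atoms, giving 2 matches.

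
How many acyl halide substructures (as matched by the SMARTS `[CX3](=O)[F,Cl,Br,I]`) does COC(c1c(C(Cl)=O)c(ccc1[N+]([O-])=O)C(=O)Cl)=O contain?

2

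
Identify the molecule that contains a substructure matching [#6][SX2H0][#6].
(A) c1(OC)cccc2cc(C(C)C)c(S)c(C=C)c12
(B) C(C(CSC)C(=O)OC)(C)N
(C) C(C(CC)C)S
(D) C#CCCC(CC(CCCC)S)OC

[#6][SX2H0][#6] describes an aliphatic sulfur bridging two carbons with no H on the sulfur (a thioether).
(A) has a methoxy ether (-OCH3) but the bridging atom is O, not S.
(B) contains a methylthio ether (-SCH3), which satisfies every atom and bond constraint.
(C) has a thiol (-SH) but the sulfur has H1, not H0 bridging two carbons.
(D) has a thiol (-SH) but the sulfur has H1, not H0 bridging two carbons.
So the answer is (B).

B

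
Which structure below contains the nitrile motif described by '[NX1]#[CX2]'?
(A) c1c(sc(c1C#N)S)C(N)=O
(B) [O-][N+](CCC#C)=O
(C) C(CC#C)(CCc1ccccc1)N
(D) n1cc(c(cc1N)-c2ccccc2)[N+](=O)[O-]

A

[NX1]#[CX2] describes a nitrogen triple-bonded to a two-connected carbon (a nitrile).
(A) contains a nitrile (-C#N), which satisfies every atom and bond constraint.
(B) has a nitro group (-[N+](=O)[O-]) but there is no C#N triple bond.
(C) has a primary amino group (-NH2) but the nitrogen is NX3 (three connections), not NX1 triple-bonded.
(D) has a primary amino group (-NH2) but the nitrogen is NX3 (three connections), not NX1 triple-bonded.
So the answer is (A).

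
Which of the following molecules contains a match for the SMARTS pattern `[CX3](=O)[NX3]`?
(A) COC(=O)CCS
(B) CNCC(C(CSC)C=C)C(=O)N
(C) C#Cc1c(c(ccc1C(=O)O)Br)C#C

B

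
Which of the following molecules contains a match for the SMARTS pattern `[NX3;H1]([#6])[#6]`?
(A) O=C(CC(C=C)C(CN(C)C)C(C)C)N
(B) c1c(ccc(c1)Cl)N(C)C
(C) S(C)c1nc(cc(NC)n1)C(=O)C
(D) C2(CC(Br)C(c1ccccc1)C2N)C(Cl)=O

C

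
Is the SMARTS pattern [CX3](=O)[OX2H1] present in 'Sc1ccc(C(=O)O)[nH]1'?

Yes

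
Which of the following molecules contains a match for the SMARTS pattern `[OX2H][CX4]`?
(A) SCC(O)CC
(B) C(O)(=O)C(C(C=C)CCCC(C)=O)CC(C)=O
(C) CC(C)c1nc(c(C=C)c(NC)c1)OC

A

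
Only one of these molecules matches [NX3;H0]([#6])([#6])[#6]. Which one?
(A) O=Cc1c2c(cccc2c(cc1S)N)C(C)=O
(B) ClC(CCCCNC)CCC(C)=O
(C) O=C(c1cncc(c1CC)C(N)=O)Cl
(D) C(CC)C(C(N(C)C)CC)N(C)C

[NX3;H0]([#6])([#6])[#6] describes a trivalent nitrogen with no H, bonded to three carbons (a tertiary amine).
(A) has a primary amino group (-NH2) but the nitrogen has H2, not H0 with three carbons.
(B) has an N-methylamino group (-NHCH3) but the nitrogen still has one H (H1), not H0.
(C) has a primary amide (-C(=O)NH2) but the amide nitrogen has H2 and only one carbon neighbour.
(D) contains a dimethylamino group (-N(CH3)2), which satisfies every atom and bond constraint.
So the answer is (D).

D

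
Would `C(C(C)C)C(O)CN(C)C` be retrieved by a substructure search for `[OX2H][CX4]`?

Yes

The pattern [OX2H][CX4] describes a hydroxyl oxygen bound to an sp3 (X4) carbon — an aliphatic alcohol.
The molecule carries a hydroxyl group (-OH), whose atoms satisfy every constraint of the query, so the pattern matches.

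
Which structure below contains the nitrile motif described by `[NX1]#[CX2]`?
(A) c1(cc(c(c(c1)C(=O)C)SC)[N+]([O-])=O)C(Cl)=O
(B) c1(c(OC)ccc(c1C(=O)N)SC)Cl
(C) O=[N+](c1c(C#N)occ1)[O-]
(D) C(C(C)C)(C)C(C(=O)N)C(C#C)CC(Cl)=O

C

[NX1]#[CX2] describes a nitrogen triple-bonded to a two-connected carbon (a nitrile).
(A) has a nitro group (-[N+](=O)[O-]) but there is no C#N triple bond.
(B) has a primary amide (-C(=O)NH2) but the nitrogen is NX3, not NX1.
(C) contains a nitrile (-C#N), which satisfies every atom and bond constraint.
(D) has a primary amide (-C(=O)NH2) but the nitrogen is NX3, not NX1.
So the answer is (C).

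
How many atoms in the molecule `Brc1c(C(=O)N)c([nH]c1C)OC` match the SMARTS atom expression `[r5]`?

5

The query [r5] means: r5 matches atoms in a five-membered ring.
Check the 12 heavy atoms by environment: 1× n (aromatic, in 5-ring) → match; 4× c (aromatic, in 5-ring) → match; 1× Br (acyclic) → no; 2× O (acyclic) → no; 3× C (acyclic) → no; 1× N (acyclic) → no.
Summing the matching environments: 1 + 4 = 5 matching atoms.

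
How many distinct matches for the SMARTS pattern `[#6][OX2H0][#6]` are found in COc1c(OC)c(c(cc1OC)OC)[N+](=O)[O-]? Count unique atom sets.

4

[#6][OX2H0][#6] is the SMARTS for an ether: an aliphatic oxygen bridging two carbons with no H on the oxygen.
The molecule carries 4 separate instances of a methoxy ether (-OCH3) meeting every constraint; each maps to a distinct set of atoms, giving 4 matches.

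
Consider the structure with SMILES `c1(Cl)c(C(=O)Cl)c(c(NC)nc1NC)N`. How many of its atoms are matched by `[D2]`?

3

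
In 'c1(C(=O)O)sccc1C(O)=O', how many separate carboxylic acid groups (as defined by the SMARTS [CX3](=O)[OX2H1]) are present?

2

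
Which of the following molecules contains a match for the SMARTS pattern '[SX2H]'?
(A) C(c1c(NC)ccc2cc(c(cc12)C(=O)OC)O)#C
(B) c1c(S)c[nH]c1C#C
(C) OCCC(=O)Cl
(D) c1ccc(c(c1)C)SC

B

[SX2H] describes an aliphatic sulfur with two connections, one being H (a thiol).
(A) has a hydroxyl group (-OH) but it is an -OH, not an -SH.
(B) contains a thiol (-SH), which satisfies every atom and bond constraint.
(C) has a hydroxyl group (-OH) but it is an -OH, not an -SH.
(D) has a methylthio ether (-SCH3) but the sulfur has H0 (bonded to two carbons), not H1.
So the answer is (B).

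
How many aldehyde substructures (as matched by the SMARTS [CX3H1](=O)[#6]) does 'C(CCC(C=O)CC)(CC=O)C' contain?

2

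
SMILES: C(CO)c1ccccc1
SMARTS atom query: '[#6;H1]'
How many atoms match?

5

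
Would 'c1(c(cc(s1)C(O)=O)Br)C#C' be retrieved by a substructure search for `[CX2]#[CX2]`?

Yes

The pattern [CX2]#[CX2] describes a carbon-carbon triple bond — an alkyne.
The molecule carries an ethynyl group (-C#CH), whose atoms satisfy every constraint of the query, so the pattern matches.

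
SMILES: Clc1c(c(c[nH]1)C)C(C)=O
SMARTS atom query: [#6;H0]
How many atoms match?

4

The query [#6;H0] means: any carbon with no attached hydrogen.
Check the 10 heavy atoms by environment: 1× n (aromatic, H1) → no; 3× c (aromatic, H0) → match; 1× c (aromatic, H1) → no; 1× C (H0) → match; 1× O (H0) → no; 2× C (H3) → no; 1× Cl (H0) → no.
Summing the matching environments: 3 + 1 = 4 matching atoms.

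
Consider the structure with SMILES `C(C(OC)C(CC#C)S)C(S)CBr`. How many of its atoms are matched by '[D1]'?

The query [D1] means: atom with exactly one heavy-atom neighbour (degree 1).
Check the 13 heavy atoms by environment: 4× C (D2) → no; 3× C (D3) → no; 1× O (D2) → no; 2× C (D1) → match; 2× S (D1) → match; 1× Br (D1) → match.
Summing the matching environments: 2 + 2 + 1 = 5 matching atoms.

5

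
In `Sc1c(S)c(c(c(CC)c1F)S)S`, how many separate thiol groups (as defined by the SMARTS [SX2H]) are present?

[SX2H] is the SMARTS for a thiol: an aliphatic sulfur with two connections, one being H.
The molecule carries 4 separate instances of a thiol (-SH) meeting every constraint; each maps to a distinct set of atoms, giving 4 matches.

4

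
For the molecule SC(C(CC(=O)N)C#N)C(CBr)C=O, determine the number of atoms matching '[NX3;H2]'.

1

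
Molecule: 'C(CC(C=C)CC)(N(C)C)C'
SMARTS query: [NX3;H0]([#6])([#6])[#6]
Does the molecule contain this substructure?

Yes

The pattern [NX3;H0]([#6])([#6])[#6] describes a trivalent nitrogen with no H, bonded to three carbons — a tertiary amine.
The molecule carries a dimethylamino group (-N(CH3)2), whose atoms satisfy every constraint of the query, so the pattern matches.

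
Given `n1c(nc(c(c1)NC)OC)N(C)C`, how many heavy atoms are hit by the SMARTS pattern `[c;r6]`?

4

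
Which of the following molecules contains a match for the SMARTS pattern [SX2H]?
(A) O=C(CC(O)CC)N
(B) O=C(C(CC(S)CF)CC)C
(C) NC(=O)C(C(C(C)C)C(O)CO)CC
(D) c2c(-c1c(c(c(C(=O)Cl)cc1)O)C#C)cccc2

[SX2H] describes an aliphatic sulfur with two connections, one being H (a thiol).
(A) has a hydroxyl group (-OH) but it is an -OH, not an -SH.
(B) contains a thiol (-SH), which satisfies every atom and bond constraint.
(C) has a hydroxyl group (-OH) but it is an -OH, not an -SH.
(D) has a hydroxyl group (-OH) but it is an -OH, not an -SH.
So the answer is (B).

B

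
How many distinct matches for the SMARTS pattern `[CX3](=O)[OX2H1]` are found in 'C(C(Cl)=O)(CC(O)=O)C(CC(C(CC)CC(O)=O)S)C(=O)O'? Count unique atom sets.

3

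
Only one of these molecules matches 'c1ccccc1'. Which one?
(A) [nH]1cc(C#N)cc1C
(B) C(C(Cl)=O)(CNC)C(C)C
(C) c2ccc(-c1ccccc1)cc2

C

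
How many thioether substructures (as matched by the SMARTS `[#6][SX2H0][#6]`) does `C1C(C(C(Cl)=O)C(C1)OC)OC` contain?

[#6][SX2H0][#6] is the SMARTS for a thioether: an aliphatic sulfur bridging two carbons with no H on the sulfur.
The molecule has a methoxy ether (-OCH3), but the bridging atom is O, not S; nothing else fits, so there are 0 matches.

0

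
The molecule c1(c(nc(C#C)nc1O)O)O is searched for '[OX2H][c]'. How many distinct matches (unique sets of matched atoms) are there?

3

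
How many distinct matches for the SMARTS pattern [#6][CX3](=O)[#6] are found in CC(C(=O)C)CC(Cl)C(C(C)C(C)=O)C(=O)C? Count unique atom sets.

3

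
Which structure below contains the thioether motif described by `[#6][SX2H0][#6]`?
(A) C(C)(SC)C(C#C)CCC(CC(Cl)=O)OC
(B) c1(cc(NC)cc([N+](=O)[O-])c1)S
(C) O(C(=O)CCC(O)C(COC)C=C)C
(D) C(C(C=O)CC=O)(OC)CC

A

[#6][SX2H0][#6] describes an aliphatic sulfur bridging two carbons with no H on the sulfur (a thioether).
(A) contains a methylthio ether (-SCH3), which satisfies every atom and bond constraint.
(B) has a thiol (-SH) but the sulfur has H1, not H0 bridging two carbons.
(C) has a methoxy ether (-OCH3) but the bridging atom is O, not S.
(D) has a methoxy ether (-OCH3) but the bridging atom is O, not S.
So the answer is (A).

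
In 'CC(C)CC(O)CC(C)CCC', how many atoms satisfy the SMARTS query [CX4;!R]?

11

The query [CX4;!R] means: aliphatic carbon with four total connections, not in a ring.
Check the 12 heavy atoms by environment: 11× C (X4, acyclic) → match; 1× O (X2, acyclic) → no.
That gives 11 matching atoms.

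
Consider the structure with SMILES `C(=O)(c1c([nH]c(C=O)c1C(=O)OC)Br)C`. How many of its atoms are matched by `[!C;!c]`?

6

The query [!C;!c] means: neither aliphatic nor aromatic carbon — same as [!#6].
Check the 15 heavy atoms by environment: 1× n (aromatic) → match; 4× c (aromatic) → no; 1× Br → match; 5× C → no; 4× O → match.
Summing the matching environments: 1 + 1 + 4 = 6 matching atoms.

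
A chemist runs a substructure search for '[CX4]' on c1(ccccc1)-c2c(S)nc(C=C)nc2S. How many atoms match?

0

The query [CX4] means: C with X4: aliphatic carbon with exactly 4 total connections (bonds + H).
Check the 16 heavy atoms by environment: 2× n (aromatic, X2) → no; 10× c (aromatic, X3) → no; 2× C (X3) → no; 2× S (X2) → no.
No environment satisfies the query, so 0 matching atoms.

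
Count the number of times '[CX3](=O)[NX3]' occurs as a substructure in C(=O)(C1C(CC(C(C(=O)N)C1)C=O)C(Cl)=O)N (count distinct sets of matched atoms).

2

[CX3](=O)[NX3] is the SMARTS for an amide: a carbonyl carbon bonded to a trivalent nitrogen.
The molecule carries 2 separate instances of a primary amide (-C(=O)NH2) meeting every constraint; each maps to a distinct set of atoms, giving 2 matches.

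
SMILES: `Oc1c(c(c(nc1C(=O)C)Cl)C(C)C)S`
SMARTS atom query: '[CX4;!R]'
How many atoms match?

4

The query [CX4;!R] means: aliphatic carbon with four total connections, not in a ring.
Check the 15 heavy atoms by environment: 1× n (aromatic, X2, in 6-ring) → no; 5× c (aromatic, X3, in 6-ring) → no; 4× C (X4, acyclic) → match; 1× C (X3, acyclic) → no; 1× O (X1, acyclic) → no; 1× O (X2, acyclic) → no; 1× S (X2, acyclic) → no; 1× Cl (X1, acyclic) → no.
That gives 4 matching atoms.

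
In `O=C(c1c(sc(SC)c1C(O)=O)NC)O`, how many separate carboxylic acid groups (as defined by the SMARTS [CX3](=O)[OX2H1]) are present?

[CX3](=O)[OX2H1] is the SMARTS for a carboxylic acid: an sp2 carbon double-bonded to O and single-bonded to an -OH oxygen.
The molecule carries 2 separate instances of a carboxylic acid group (-C(=O)OH) meeting every constraint; each maps to a distinct set of atoms, giving 2 matches.

2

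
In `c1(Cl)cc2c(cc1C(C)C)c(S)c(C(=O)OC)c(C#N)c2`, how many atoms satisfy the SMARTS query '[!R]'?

11

The query [!R] means: !R matches any atom not in a ring.
Check the 21 heavy atoms by environment: 10× c (aromatic, in 6-ring) → no; 1× S (acyclic) → match; 6× C (acyclic) → match; 1× N (acyclic) → match; 2× O (acyclic) → match; 1× Cl (acyclic) → match.
Summing the matching environments: 1 + 6 + 1 + 2 + 1 = 11 matching atoms.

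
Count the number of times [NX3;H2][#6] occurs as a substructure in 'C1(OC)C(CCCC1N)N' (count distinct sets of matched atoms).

[NX3;H2][#6] is the SMARTS for a primary amine: a trivalent nitrogen with two H attached to carbon.
The molecule carries 2 separate instances of a primary amino group (-NH2) meeting every constraint; each maps to a distinct set of atoms, giving 2 matches.

2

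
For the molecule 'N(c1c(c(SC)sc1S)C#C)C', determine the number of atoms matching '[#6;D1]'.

Check the 12 heavy atoms by environment: 1× s (aromatic, D2) → no; 4× c (aromatic, D3) → no; 1× C (D2) → no; 3× C (D1) → match; 1× N (D2) → no; 1× S (D1) → no; 1× S (D2) → no.
That gives 3 matching atoms.

3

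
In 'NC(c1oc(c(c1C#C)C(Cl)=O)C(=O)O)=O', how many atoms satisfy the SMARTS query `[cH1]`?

The query [cH1] means: aromatic carbon bearing exactly one hydrogen.
Check the 16 heavy atoms by environment: 1× o (aromatic, H0) → no; 4× c (aromatic, H0) → no; 4× C (H0) → no; 1× C (H1) → no; 3× O (H0) → no; 1× Cl (H0) → no; 1× O (H1) → no; 1× N (H2) → no.
No environment satisfies the query, so 0 matching atoms.

0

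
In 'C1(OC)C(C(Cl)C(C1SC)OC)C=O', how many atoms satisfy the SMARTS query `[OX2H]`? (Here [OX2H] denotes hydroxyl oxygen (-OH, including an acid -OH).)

0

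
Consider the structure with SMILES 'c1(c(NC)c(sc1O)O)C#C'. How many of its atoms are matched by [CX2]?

Check the 11 heavy atoms by environment: 1× s (aromatic, X2) → no; 4× c (aromatic, X3) → no; 2× C (X2) → match; 2× O (X2) → no; 1× N (X3) → no; 1× C (X4) → no.
That gives 2 matching atoms.

2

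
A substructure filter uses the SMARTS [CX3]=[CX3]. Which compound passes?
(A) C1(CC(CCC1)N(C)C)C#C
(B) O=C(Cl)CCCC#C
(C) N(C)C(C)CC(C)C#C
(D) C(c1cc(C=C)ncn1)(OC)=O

D

[CX3]=[CX3] describes a non-aromatic C=C double bond between two sp2 carbons (an alkene).
(A) has an ethynyl group (-C#CH) but the C-C bond is a triple bond, not a double bond.
(B) has an ethynyl group (-C#CH) but the C-C bond is a triple bond, not a double bond.
(C) has an ethynyl group (-C#CH) but the C-C bond is a triple bond, not a double bond.
(D) contains a vinyl group (-CH=CH2), which satisfies every atom and bond constraint.
So the answer is (D).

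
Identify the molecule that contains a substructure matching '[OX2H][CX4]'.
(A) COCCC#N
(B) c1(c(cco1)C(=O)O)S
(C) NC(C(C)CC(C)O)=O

C

[OX2H][CX4] describes a hydroxyl oxygen bound to an sp3 (X4) carbon (an aliphatic alcohol).
(A) has a methoxy ether (-OCH3) but the oxygen has H0 (ether), not H1.
(B) has a carboxylic acid group (-C(=O)OH) but the -OH is on a CX3 carbonyl carbon, not a CX4 carbon.
(C) contains a hydroxyl group (-OH), which satisfies every atom and bond constraint.
So the answer is (C).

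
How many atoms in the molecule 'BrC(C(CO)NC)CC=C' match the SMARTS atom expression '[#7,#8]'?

2

The query [#7,#8] means: nitrogen or oxygen (comma = OR).
Check the 10 heavy atoms by environment: 7× C → no; 1× N → match; 1× O → match; 1× Br → no.
Summing the matching environments: 1 + 1 = 2 matching atoms.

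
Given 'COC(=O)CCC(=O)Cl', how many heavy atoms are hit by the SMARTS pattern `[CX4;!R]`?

3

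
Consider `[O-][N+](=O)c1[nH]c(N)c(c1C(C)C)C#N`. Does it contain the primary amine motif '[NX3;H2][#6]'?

Yes

The pattern [NX3;H2][#6] describes a trivalent nitrogen with two H attached to carbon — a primary amine.
The molecule carries a primary amino group (-NH2), whose atoms satisfy every constraint of the query, so the pattern matches.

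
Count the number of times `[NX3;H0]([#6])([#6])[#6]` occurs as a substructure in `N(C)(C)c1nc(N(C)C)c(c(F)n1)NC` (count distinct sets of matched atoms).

2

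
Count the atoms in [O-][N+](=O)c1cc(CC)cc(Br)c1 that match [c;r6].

6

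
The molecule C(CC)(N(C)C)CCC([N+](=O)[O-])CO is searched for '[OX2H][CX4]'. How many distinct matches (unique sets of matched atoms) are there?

1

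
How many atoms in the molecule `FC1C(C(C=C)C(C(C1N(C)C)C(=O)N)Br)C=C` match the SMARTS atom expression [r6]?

The query [r6] means: r6 matches atoms in a six-membered ring.
Check the 18 heavy atoms by environment: 6× C (in 6-ring) → match; 7× C (acyclic) → no; 2× N (acyclic) → no; 1× F (acyclic) → no; 1× O (acyclic) → no; 1× Br (acyclic) → no.
That gives 6 matching atoms.

6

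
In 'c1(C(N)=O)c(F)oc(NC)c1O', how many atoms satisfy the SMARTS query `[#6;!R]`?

2

The query [#6;!R] means: carbon not in any ring.
Check the 12 heavy atoms by environment: 1× o (aromatic, in 5-ring) → no; 4× c (aromatic, in 5-ring) → no; 2× O (acyclic) → no; 2× C (acyclic) → match; 2× N (acyclic) → no; 1× F (acyclic) → no.
That gives 2 matching atoms.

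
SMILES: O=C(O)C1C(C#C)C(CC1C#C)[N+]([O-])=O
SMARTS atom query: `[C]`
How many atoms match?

The query [C] means: uppercase C matches aliphatic (non-aromatic) carbon only.
Check the 15 heavy atoms by environment: 10× C → match; 1× N (charge +1) → no; 1× O (charge -1) → no; 3× O → no.
That gives 10 matching atoms.

10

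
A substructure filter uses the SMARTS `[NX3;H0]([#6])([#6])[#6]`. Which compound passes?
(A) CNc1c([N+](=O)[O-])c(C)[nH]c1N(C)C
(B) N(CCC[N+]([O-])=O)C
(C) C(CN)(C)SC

A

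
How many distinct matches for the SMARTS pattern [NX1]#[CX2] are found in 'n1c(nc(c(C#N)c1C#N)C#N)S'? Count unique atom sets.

3

[NX1]#[CX2] is the SMARTS for a nitrile: a nitrogen triple-bonded to a two-connected carbon.
The molecule carries 3 separate instances of a nitrile (-C#N) meeting every constraint; each maps to a distinct set of atoms, giving 3 matches.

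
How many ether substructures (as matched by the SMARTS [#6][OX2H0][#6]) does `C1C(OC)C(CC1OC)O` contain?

2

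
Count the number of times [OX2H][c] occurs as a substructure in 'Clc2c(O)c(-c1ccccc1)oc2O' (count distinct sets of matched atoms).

2

[OX2H][c] is the SMARTS for a phenol: a hydroxyl oxygen attached to an aromatic carbon.
The molecule carries 2 separate instances of a hydroxyl group (-OH) meeting every constraint; each maps to a distinct set of atoms, giving 2 matches.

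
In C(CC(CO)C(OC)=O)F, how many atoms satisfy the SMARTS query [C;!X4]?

1

The query [C;!X4] means: aliphatic carbon that does not have four total connections.
Check the 10 heavy atoms by environment: 5× C (X4) → no; 2× O (X2) → no; 1× F (X1) → no; 1× C (X3) → match; 1× O (X1) → no.
That gives 1 matching atom.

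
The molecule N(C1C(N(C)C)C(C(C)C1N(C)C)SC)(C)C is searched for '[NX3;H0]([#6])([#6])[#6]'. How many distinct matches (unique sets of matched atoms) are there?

3

[NX3;H0]([#6])([#6])[#6] is the SMARTS for a tertiary amine: a trivalent nitrogen with no H, bonded to three carbons.
The molecule carries 3 separate instances of a dimethylamino group (-N(CH3)2) meeting every constraint; each maps to a distinct set of atoms, giving 3 matches.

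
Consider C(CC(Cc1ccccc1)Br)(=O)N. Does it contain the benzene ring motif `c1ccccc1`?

Yes

The pattern c1ccccc1 describes six aromatic carbons in a ring — a benzene ring.
The molecule carries a phenyl ring, whose atoms satisfy every constraint of the query, so the pattern matches.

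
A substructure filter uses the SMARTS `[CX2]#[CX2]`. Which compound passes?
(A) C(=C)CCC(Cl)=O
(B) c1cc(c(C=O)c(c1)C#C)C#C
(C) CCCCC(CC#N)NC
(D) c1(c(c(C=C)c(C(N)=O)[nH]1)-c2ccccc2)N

[CX2]#[CX2] describes a carbon-carbon triple bond (an alkyne).
(A) has a vinyl group (-CH=CH2) but the C=C is a double bond; both carbons are CX3, not CX2.
(B) contains an ethynyl group (-C#CH), which satisfies every atom and bond constraint.
(C) has a nitrile (-C#N) but the triple bond is C#N, not C#C.
(D) has a vinyl group (-CH=CH2) but the C=C is a double bond; both carbons are CX3, not CX2.
So the answer is (B).

B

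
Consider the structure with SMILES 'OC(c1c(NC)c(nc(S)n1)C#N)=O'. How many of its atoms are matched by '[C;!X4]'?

2

Check the 14 heavy atoms by environment: 2× n (aromatic, X2) → no; 4× c (aromatic, X3) → no; 1× N (X3) → no; 1× C (X4) → no; 1× C (X3) → match; 1× O (X1) → no; 1× O (X2) → no; 1× S (X2) → no; 1× C (X2) → match; 1× N (X1) → no.
Summing the matching environments: 1 + 1 = 2 matching atoms.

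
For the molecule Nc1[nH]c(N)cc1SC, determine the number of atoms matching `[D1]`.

3

Check the 9 heavy atoms by environment: 1× n (aromatic, D2) → no; 3× c (aromatic, D3) → no; 1× c (aromatic, D2) → no; 2× N (D1) → match; 1× S (D2) → no; 1× C (D1) → match.
Summing the matching environments: 2 + 1 = 3 matching atoms.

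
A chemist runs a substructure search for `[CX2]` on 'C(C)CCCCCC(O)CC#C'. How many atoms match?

The query [CX2] means: C with X2: aliphatic carbon with exactly 2 total connections.
Check the 12 heavy atoms by environment: 9× C (X4) → no; 1× O (X2) → no; 2× C (X2) → match.
That gives 2 matching atoms.

2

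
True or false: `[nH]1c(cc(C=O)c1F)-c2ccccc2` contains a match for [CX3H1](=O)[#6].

The pattern [CX3H1](=O)[#6] describes an sp2 carbon with one H, double-bonded to O and single-bonded to carbon — an aldehyde.
The molecule carries an aldehyde (-CHO), whose atoms satisfy every constraint of the query, so the pattern matches.

True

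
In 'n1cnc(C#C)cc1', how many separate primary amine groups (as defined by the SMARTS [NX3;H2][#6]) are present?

[NX3;H2][#6] is the SMARTS for a primary amine: a trivalent nitrogen with two H attached to carbon.
No fragment in the molecule satisfies every constraint, giving 0 matches.

0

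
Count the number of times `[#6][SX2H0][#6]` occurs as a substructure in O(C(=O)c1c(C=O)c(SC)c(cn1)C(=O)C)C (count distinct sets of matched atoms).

1

[#6][SX2H0][#6] is the SMARTS for a thioether: an aliphatic sulfur bridging two carbons with no H on the sulfur.
Exactly one fragment in the molecule meets all constraints, giving 1 match.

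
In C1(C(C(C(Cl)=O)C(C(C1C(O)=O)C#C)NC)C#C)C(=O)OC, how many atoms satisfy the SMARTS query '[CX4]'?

The query [CX4] means: C with X4: aliphatic carbon with exactly 4 total connections (bonds + H).
Check the 22 heavy atoms by environment: 8× C (X4) → match; 4× C (X2) → no; 1× N (X3) → no; 3× C (X3) → no; 3× O (X1) → no; 2× O (X2) → no; 1× Cl (X1) → no.
That gives 8 matching atoms.

8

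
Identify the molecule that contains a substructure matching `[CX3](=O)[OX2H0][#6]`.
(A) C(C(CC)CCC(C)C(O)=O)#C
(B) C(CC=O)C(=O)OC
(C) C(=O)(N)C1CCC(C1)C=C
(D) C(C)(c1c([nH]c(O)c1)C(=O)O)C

B

[CX3](=O)[OX2H0][#6] describes a carbonyl carbon bonded to an oxygen that is itself bonded to carbon (no H on that O) (an ester).
(A) has a carboxylic acid group (-C(=O)OH) but the singly-bonded O carries H (OX2H1, not H0).
(B) contains a methyl-ester group (-C(=O)OCH3), which satisfies every atom and bond constraint.
(C) has a primary amide (-C(=O)NH2) but the carbonyl is bonded to N, not to an O-C linkage.
(D) has a carboxylic acid group (-C(=O)OH) but the singly-bonded O carries H (OX2H1, not H0).
So the answer is (B).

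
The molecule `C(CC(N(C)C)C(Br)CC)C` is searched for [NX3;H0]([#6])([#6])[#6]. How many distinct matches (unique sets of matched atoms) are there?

[NX3;H0]([#6])([#6])[#6] is the SMARTS for a tertiary amine: a trivalent nitrogen with no H, bonded to three carbons.
Exactly one fragment in the molecule meets all constraints, giving 1 match.

1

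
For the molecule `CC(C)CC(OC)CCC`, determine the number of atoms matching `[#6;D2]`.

The query [#6;D2] means: any carbon bonded to exactly two heavy atoms.
Check the 10 heavy atoms by environment: 3× C (D2) → match; 2× C (D3) → no; 4× C (D1) → no; 1× O (D2) → no.
That gives 3 matching atoms.

3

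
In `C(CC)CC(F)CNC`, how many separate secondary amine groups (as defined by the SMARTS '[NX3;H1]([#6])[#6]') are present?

1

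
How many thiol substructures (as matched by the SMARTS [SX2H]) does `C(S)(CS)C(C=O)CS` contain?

3

[SX2H] is the SMARTS for a thiol: an aliphatic sulfur with two connections, one being H.
The molecule carries 3 separate instances of a thiol (-SH) meeting every constraint; each maps to a distinct set of atoms, giving 3 matches.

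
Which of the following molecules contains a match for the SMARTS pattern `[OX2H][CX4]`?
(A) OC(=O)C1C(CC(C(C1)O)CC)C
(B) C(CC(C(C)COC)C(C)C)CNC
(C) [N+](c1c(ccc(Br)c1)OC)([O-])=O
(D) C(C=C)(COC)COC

A

[OX2H][CX4] describes a hydroxyl oxygen bound to an sp3 (X4) carbon (an aliphatic alcohol).
(A) contains a hydroxyl group (-OH), which satisfies every atom and bond constraint.
(B) has a methoxy ether (-OCH3) but the oxygen has H0 (ether), not H1.
(C) has a methoxy ether (-OCH3) but the oxygen has H0 (ether), not H1.
(D) has a methoxy ether (-OCH3) but the oxygen has H0 (ether), not H1.
So the answer is (A).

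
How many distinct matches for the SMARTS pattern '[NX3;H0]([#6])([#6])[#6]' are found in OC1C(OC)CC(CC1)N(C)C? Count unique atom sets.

1

[NX3;H0]([#6])([#6])[#6] is the SMARTS for a tertiary amine: a trivalent nitrogen with no H, bonded to three carbons.
Exactly one fragment in the molecule meets all constraints, giving 1 match.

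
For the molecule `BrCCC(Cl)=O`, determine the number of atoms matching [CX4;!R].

2

The query [CX4;!R] means: aliphatic carbon with four total connections, not in a ring.
Check the 6 heavy atoms by environment: 2× C (X4, acyclic) → match; 1× C (X3, acyclic) → no; 1× O (X1, acyclic) → no; 1× Cl (X1, acyclic) → no; 1× Br (X1, acyclic) → no.
That gives 2 matching atoms.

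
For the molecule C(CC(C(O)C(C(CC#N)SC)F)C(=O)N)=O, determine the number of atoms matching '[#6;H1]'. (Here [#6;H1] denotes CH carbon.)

5

The query [#6;H1] means: any carbon bearing exactly one hydrogen.
Check the 17 heavy atoms by environment: 2× C (H2) → no; 5× C (H1) → match; 1× S (H0) → no; 1× C (H3) → no; 1× F (H0) → no; 2× C (H0) → no; 1× N (H0) → no; 2× O (H0) → no; 1× O (H1) → no; 1× N (H2) → no.
That gives 5 matching atoms.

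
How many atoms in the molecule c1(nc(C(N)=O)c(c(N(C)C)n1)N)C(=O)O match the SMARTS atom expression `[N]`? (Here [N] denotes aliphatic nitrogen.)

The query [N] means: uppercase N matches aliphatic (non-aromatic) nitrogen only.
Check the 16 heavy atoms by environment: 2× n (aromatic) → no; 4× c (aromatic) → no; 3× N → match; 4× C → no; 3× O → no.
That gives 3 matching atoms.

3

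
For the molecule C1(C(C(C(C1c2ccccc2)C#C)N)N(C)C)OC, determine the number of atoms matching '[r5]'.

5

The query [r5] means: r5 matches atoms in a five-membered ring.
Check the 19 heavy atoms by environment: 5× C (in 5-ring) → match; 1× O (acyclic) → no; 5× C (acyclic) → no; 6× c (aromatic, in 6-ring) → no; 2× N (acyclic) → no.
That gives 5 matching atoms.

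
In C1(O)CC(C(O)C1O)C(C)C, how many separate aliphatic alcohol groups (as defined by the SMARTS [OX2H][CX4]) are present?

[OX2H][CX4] is the SMARTS for an aliphatic alcohol: a hydroxyl oxygen bound to an sp3 (X4) carbon.
The molecule carries 3 separate instances of a hydroxyl group (-OH) meeting every constraint; each maps to a distinct set of atoms, giving 3 matches.

3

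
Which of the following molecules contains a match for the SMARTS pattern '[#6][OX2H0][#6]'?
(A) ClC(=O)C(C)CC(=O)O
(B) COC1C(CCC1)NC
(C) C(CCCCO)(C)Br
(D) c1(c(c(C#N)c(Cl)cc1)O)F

B

[#6][OX2H0][#6] describes an aliphatic oxygen bridging two carbons with no H on the oxygen (an ether).
(A) has a carboxylic acid group (-C(=O)OH) but the -OH oxygen has H1; the =O is OX1, not OX2.
(B) contains a methoxy ether (-OCH3), which satisfies every atom and bond constraint.
(C) has a hydroxyl group (-OH) but the oxygen has H1, not H0 bridging two carbons.
(D) has a hydroxyl group (-OH) but the oxygen has H1, not H0 bridging two carbons.
So the answer is (B).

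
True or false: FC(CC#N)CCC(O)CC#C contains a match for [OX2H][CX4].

True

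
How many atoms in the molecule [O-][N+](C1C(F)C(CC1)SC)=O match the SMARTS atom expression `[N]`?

1

The query [N] means: uppercase N matches aliphatic (non-aromatic) nitrogen only.
Check the 11 heavy atoms by environment: 6× C → no; 1× N (charge +1) → match; 1× O (charge -1) → no; 1× O → no; 1× F → no; 1× S → no.
That gives 1 matching atom.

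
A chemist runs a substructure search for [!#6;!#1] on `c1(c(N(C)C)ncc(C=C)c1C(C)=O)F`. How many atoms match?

4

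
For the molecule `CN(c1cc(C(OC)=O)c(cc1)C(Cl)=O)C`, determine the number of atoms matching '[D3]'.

The query [D3] means: atom with exactly three heavy-atom neighbours.
Check the 16 heavy atoms by environment: 3× c (aromatic, D3) → match; 3× c (aromatic, D2) → no; 2× C (D3) → match; 2× O (D1) → no; 1× O (D2) → no; 3× C (D1) → no; 1× N (D3) → match; 1× Cl (D1) → no.
Summing the matching environments: 3 + 2 + 1 = 6 matching atoms.

6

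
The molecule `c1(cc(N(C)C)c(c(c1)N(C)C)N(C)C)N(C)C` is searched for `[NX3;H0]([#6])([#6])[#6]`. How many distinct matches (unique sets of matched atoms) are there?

4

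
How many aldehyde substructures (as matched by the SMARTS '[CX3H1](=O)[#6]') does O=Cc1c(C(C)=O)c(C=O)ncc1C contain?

2

[CX3H1](=O)[#6] is the SMARTS for an aldehyde: an sp2 carbon with one H, double-bonded to O and single-bonded to carbon.
The molecule carries 2 separate instances of an aldehyde (-CHO) meeting every constraint; each maps to a distinct set of atoms, giving 2 matches.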